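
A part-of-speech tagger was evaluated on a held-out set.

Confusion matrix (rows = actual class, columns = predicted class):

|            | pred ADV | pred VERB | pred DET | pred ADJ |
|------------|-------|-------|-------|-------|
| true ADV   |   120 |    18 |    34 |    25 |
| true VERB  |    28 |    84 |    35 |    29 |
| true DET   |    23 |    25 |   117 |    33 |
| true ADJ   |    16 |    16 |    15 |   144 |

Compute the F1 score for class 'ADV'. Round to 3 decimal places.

0.625

One-vs-rest for 'ADV': TP = diagonal; FP = other classes predicted 'ADV'; FN = 'ADV' predicted as other.
F1 score = 2·TP/(2·TP+FP+FN).
ADV: TP=120, FP=28+23+16=67, FN=18+34+25=77 → 240/384 = 0.6250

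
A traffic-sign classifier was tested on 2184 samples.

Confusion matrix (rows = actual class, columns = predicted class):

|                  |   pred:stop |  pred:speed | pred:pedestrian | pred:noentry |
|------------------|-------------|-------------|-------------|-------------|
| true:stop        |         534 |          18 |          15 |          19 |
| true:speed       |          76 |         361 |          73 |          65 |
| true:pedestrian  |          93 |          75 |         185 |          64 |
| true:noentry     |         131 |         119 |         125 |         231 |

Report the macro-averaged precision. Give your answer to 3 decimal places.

0.586

Per-class precision (TP/(TP+FP)):
  stop: TP=534, FP=76+93+131=300 → 534/834 = 0.6403
  speed: TP=361, FP=18+75+119=212 → 361/573 = 0.6300
  pedestrian: TP=185, FP=15+73+125=213 → 185/398 = 0.4648
  noentry: TP=231, FP=19+65+64=148 → 231/379 = 0.6095
Macro-precision = mean = (0.6403 + 0.6300 + 0.4648 + 0.6095) / 4 = 0.586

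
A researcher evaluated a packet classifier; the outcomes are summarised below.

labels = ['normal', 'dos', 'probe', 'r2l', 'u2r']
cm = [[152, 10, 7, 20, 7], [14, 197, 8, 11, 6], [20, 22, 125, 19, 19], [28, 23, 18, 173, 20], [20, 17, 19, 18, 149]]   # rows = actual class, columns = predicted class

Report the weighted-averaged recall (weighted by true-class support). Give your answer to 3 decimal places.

Per-class recall (TP/(TP+FN)):
  normal: TP=152, FN=10+7+20+7=44 → 152/196 = 0.7755
  dos: TP=197, FN=14+8+11+6=39 → 197/236 = 0.8347
  probe: TP=125, FN=20+22+19+19=80 → 125/205 = 0.6098
  r2l: TP=173, FN=28+23+18+20=89 → 173/262 = 0.6603
  u2r: TP=149, FN=20+17+19+18=74 → 149/223 = 0.6682
Weighted-recall = Σ (supportᵢ/N)·recallᵢ with N=1122: (196/1122)·0.7755 + (236/1122)·0.8347 + (205/1122)·0.6098 + (262/1122)·0.6603 + (223/1122)·0.6682 = 0.709

0.709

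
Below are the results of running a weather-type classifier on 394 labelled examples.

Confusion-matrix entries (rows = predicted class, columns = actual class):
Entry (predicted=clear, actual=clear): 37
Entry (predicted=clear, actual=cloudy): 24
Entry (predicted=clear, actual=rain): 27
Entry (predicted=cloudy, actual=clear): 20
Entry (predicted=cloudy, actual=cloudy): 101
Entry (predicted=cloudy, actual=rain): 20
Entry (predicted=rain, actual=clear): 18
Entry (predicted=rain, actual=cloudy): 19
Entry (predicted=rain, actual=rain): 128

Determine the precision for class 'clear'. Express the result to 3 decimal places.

0.420

One-vs-rest for 'clear': TP = diagonal; FP = other classes predicted 'clear'; FN = 'clear' predicted as other.
precision = TP/(TP+FP).
clear: TP=37, FP=24+27=51 → 37/88 = 0.4205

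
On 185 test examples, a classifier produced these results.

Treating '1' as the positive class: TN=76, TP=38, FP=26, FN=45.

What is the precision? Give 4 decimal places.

Precision = TP/(TP+FP) = 38/(38+26) = 38/64 = 0.5938

0.5938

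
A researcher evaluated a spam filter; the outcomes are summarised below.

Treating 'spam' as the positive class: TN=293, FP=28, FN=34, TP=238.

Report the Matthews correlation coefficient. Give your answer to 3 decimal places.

0.789

MCC = (TP·TN − FP·FN) / √((TP+FP)(TP+FN)(TN+FP)(TN+FN))
Numerator = 238·293 − 28·34 = 68782
Denominator = √(266·272·321·327) = √7594572384 = 87146.8438
MCC = 68782 / 87146.8438 = 0.789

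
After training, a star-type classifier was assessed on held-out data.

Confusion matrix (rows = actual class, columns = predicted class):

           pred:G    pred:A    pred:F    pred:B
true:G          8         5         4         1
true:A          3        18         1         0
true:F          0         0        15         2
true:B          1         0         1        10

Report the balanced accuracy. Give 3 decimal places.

Balanced accuracy = mean of per-class recall.
  G: recall = 8/18 = 0.4444
  A: recall = 18/22 = 0.8182
  F: recall = 15/17 = 0.8824
  B: recall = 10/12 = 0.8333
Mean = (0.4444 + 0.8182 + 0.8824 + 0.8333) / 4 = 0.745

0.745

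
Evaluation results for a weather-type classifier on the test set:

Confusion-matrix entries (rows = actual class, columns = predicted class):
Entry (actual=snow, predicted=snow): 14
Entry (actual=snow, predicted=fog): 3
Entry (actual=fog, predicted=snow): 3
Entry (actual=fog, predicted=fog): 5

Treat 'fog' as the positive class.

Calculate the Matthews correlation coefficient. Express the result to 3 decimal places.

0.449

MCC = (TP·TN − FP·FN) / √((TP+FP)(TP+FN)(TN+FP)(TN+FN))
Numerator = 5·14 − 3·3 = 61
Denominator = √(8·8·17·17) = √18496 = 136.0000
MCC = 61 / 136.0000 = 0.449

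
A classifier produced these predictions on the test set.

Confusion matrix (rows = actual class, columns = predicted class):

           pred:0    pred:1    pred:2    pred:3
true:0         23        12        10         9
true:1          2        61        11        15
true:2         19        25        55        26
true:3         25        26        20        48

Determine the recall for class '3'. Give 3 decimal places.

0.403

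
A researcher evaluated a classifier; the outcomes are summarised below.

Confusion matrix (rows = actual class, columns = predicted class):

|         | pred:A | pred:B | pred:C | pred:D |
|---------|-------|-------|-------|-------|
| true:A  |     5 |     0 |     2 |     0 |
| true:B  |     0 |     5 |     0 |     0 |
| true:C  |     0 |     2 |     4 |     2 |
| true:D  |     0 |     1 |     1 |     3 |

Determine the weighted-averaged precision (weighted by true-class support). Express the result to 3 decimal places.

0.708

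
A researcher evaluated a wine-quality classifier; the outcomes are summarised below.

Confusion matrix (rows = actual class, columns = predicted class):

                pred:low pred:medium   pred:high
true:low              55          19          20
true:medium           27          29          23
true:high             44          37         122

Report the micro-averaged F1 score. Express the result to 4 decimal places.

0.5479

Micro-averaging pools counts across classes: ΣTP=206, ΣFP=170, ΣFN=170.
Micro-F1 score = 2·TP/(2·TP+FP+FN) on pooled counts = 0.5479 (equals overall accuracy in single-label multiclass).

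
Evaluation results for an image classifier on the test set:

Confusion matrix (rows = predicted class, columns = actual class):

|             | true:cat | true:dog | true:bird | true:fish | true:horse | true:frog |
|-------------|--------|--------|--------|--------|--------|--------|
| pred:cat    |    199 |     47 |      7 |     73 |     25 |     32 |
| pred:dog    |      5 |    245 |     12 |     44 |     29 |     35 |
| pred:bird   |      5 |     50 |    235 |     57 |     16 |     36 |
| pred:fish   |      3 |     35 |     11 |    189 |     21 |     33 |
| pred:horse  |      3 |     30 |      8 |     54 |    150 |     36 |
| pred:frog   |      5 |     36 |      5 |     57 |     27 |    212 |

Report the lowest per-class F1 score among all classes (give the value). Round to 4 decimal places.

Per-class F1 score (2·TP/(2·TP+FP+FN)):
  cat: TP=199, FP=47+7+73+25+32=184, FN=5+5+3+3+5=21 → 398/603 = 0.66003
  dog: TP=245, FP=5+12+44+29+35=125, FN=47+50+35+30+36=198 → 490/813 = 0.60271
  bird: TP=235, FP=5+50+57+16+36=164, FN=7+12+11+8+5=43 → 470/677 = 0.69424
  fish: TP=189, FP=3+35+11+21+33=103, FN=73+44+57+54+57=285 → 378/766 = 0.49347
  horse: TP=150, FP=3+30+8+54+36=131, FN=25+29+16+21+27=118 → 300/549 = 0.54645
  frog: TP=212, FP=5+36+5+57+27=130, FN=32+35+36+33+36=172 → 424/726 = 0.58402
Lowest is class 'fish' with F1 score = 0.4935.

0.4935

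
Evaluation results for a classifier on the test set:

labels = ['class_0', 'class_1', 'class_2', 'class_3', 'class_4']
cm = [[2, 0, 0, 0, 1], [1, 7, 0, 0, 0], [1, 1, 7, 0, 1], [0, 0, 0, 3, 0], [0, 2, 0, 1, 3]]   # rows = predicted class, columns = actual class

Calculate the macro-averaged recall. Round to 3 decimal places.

0.710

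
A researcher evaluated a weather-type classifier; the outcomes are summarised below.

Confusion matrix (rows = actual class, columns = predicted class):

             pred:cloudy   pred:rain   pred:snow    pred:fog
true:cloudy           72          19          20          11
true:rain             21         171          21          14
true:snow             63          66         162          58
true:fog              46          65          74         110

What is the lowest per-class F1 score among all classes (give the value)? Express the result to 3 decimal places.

Per-class F1 score (2·TP/(2·TP+FP+FN)):
  cloudy: TP=72, FP=21+63+46=130, FN=19+20+11=50 → 144/324 = 0.4444
  rain: TP=171, FP=19+66+65=150, FN=21+21+14=56 → 342/548 = 0.6241
  snow: TP=162, FP=20+21+74=115, FN=63+66+58=187 → 324/626 = 0.5176
  fog: TP=110, FP=11+14+58=83, FN=46+65+74=185 → 220/488 = 0.4508
Lowest is class 'cloudy' with F1 score = 0.444.

0.444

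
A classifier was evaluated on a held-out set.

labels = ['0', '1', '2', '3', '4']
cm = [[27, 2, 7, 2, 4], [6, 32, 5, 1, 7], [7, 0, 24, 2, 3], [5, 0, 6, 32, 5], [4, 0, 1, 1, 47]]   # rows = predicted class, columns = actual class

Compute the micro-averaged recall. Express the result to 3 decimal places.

Micro-averaging pools counts across classes: ΣTP=162, ΣFP=68, ΣFN=68.
Micro-recall = TP/(TP+FN) on pooled counts = 0.704 (equals overall accuracy in single-label multiclass).

0.704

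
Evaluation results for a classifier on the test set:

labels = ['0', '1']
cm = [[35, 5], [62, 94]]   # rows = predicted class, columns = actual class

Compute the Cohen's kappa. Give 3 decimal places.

Observed agreement pₒ = trace/N = 129/196 = 0.6582
Expected agreement pₑ = Σ (rowᵢ·colᵢ)/N² = (97·40 + 99·156)/196² = 0.5030
κ = (pₒ − pₑ)/(1 − pₑ) = (0.6582 − 0.5030)/(1 − 0.5030) = 0.312

0.312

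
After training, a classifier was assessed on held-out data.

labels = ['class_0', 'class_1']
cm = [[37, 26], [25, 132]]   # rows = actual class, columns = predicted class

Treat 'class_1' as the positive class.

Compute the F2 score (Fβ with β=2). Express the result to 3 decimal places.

0.840

Fβ = (1+β²)·TP / ((1+β²)·TP + β²·FN + FP), with β²=4
= 5·132 / (5·132 + 4·25 + 26) = 0.840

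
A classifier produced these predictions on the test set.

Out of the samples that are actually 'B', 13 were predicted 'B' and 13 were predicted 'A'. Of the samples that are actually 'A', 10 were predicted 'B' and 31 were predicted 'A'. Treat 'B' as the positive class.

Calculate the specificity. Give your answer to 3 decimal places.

0.756

Specificity = TN/(TN+FP) = 31/(31+10) = 0.756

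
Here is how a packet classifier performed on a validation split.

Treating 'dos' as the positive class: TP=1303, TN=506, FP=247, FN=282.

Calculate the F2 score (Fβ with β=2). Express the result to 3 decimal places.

Fβ = (1+β²)·TP / ((1+β²)·TP + β²·FN + FP), with β²=4
= 5·1303 / (5·1303 + 4·282 + 247) = 0.826

0.826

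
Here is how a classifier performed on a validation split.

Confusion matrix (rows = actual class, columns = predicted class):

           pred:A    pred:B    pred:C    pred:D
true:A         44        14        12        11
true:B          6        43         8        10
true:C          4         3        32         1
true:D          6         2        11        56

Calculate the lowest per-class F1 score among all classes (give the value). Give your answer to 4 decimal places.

0.6214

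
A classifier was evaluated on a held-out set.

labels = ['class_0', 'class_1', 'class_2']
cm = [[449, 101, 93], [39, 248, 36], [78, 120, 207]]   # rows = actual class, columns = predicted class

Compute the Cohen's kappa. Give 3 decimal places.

0.479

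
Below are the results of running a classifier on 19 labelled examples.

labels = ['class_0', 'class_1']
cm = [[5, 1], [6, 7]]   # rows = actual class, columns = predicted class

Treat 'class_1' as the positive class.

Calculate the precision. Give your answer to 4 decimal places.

Precision = TP/(TP+FP) = 7/(7+1) = 7/8 = 0.8750

0.8750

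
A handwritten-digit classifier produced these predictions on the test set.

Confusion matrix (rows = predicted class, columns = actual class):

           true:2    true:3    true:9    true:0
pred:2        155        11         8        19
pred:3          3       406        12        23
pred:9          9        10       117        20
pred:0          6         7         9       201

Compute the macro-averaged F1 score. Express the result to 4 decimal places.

0.8435

Per-class F1 score (2·TP/(2·TP+FP+FN)):
  2: TP=155, FP=11+8+19=38, FN=3+9+6=18 → 310/366 = 0.84699
  3: TP=406, FP=3+12+23=38, FN=11+10+7=28 → 812/878 = 0.92483
  9: TP=117, FP=9+10+20=39, FN=8+12+9=29 → 234/302 = 0.77483
  0: TP=201, FP=6+7+9=22, FN=19+23+20=62 → 402/486 = 0.82716
Macro-F1 score = mean = (0.84699 + 0.92483 + 0.77483 + 0.82716) / 4 = 0.8435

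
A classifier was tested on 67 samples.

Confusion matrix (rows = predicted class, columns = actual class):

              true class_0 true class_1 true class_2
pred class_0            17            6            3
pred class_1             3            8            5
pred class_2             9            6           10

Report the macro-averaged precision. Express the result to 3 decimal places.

0.518

Per-class precision (TP/(TP+FP)):
  class_0: TP=17, FP=6+3=9 → 17/26 = 0.6538
  class_1: TP=8, FP=3+5=8 → 8/16 = 0.5000
  class_2: TP=10, FP=9+6=15 → 10/25 = 0.4000
Macro-precision = mean = (0.6538 + 0.5000 + 0.4000) / 3 = 0.518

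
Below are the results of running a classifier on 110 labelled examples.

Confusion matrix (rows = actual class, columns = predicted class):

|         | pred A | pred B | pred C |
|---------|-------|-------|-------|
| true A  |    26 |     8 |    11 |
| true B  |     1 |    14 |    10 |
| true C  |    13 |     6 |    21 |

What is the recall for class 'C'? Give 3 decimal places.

0.525

Take TP from the diagonal, FP from the rest of the 'C' prediction marginal, FN from the rest of the 'C' actual marginal.
recall = TP/(TP+FN).
C: TP=21, FN=13+6=19 → 21/40 = 0.5250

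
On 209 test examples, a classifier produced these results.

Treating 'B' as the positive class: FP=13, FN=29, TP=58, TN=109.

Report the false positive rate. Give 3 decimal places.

0.107

FPR = FP/(FP+TN) = 13/(13+109) = 0.107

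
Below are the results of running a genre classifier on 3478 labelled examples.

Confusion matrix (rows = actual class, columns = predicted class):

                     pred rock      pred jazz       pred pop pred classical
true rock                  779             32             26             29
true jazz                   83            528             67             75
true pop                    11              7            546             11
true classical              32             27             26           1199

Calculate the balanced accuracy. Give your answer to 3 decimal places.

Balanced accuracy = mean of per-class recall.
  rock: recall = 779/866 = 0.8995
  jazz: recall = 528/753 = 0.7012
  pop: recall = 546/575 = 0.9496
  classical: recall = 1199/1284 = 0.9338
Mean = (0.8995 + 0.7012 + 0.9496 + 0.9338) / 4 = 0.871

0.871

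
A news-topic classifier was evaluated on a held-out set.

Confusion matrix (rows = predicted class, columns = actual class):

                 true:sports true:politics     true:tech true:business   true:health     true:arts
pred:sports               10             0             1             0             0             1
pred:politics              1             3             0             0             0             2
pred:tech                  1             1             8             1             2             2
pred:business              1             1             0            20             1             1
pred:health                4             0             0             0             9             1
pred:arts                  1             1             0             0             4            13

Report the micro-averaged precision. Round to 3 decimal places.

0.700

Micro-averaging pools counts across classes: ΣTP=63, ΣFP=27, ΣFN=27.
Micro-precision = TP/(TP+FP) on pooled counts = 0.700 (equals overall accuracy in single-label multiclass).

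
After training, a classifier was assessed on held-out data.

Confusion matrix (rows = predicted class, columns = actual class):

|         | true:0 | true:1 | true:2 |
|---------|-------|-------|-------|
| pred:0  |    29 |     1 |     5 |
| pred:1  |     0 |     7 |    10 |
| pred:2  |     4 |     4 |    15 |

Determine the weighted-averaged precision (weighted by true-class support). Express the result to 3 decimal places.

0.691

Per-class precision (TP/(TP+FP)):
  0: TP=29, FP=1+5=6 → 29/35 = 0.8286
  1: TP=7, FP=0+10=10 → 7/17 = 0.4118
  2: TP=15, FP=4+4=8 → 15/23 = 0.6522
Weighted-precision = Σ (supportᵢ/N)·precisionᵢ with N=75: (33/75)·0.8286 + (12/75)·0.4118 + (30/75)·0.6522 = 0.691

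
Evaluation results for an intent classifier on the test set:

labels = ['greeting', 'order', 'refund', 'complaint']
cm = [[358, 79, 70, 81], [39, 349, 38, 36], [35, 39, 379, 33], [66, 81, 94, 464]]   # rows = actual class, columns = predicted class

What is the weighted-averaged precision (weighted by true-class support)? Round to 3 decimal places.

Per-class precision (TP/(TP+FP)):
  greeting: TP=358, FP=39+35+66=140 → 358/498 = 0.7189
  order: TP=349, FP=79+39+81=199 → 349/548 = 0.6369
  refund: TP=379, FP=70+38+94=202 → 379/581 = 0.6523
  complaint: TP=464, FP=81+36+33=150 → 464/614 = 0.7557
Weighted-precision = Σ (supportᵢ/N)·precisionᵢ with N=2241: (588/2241)·0.7189 + (462/2241)·0.6369 + (486/2241)·0.6523 + (705/2241)·0.7557 = 0.699

0.699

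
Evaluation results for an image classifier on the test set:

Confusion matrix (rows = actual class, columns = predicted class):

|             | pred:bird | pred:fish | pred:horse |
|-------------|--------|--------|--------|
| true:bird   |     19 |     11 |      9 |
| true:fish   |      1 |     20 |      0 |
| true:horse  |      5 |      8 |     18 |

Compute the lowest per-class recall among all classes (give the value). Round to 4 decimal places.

0.4872

Per-class recall (TP/(TP+FN)):
  bird: TP=19, FN=11+9=20 → 19/39 = 0.48718
  fish: TP=20, FN=1+0=1 → 20/21 = 0.95238
  horse: TP=18, FN=5+8=13 → 18/31 = 0.58065
Lowest is class 'bird' with recall = 0.4872.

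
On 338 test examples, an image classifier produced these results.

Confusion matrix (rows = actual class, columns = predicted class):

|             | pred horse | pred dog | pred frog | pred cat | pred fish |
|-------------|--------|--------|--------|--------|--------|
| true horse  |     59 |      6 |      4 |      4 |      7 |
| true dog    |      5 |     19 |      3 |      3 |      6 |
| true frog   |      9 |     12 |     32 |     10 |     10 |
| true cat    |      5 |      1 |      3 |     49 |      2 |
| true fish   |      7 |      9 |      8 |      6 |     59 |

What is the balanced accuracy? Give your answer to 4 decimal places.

0.6366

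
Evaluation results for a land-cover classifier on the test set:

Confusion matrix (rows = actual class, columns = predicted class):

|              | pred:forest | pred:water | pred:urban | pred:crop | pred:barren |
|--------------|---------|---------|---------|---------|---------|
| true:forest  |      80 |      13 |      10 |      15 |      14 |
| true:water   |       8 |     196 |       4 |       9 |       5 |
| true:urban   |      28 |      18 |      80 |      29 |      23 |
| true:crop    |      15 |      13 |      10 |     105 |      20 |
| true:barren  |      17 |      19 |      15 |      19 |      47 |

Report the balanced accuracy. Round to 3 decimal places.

0.597

Balanced accuracy = mean of per-class recall.
  forest: recall = 80/132 = 0.6061
  water: recall = 196/222 = 0.8829
  urban: recall = 80/178 = 0.4494
  crop: recall = 105/163 = 0.6442
  barren: recall = 47/117 = 0.4017
Mean = (0.6061 + 0.8829 + 0.4494 + 0.6442 + 0.4017) / 5 = 0.597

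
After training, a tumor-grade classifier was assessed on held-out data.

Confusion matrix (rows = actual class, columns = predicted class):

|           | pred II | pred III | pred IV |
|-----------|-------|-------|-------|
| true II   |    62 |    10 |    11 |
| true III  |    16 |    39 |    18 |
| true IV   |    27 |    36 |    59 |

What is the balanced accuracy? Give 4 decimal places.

0.5883

Balanced accuracy = mean of per-class recall.
  II: recall = 62/83 = 0.74699
  III: recall = 39/73 = 0.53425
  IV: recall = 59/122 = 0.48361
Mean = (0.74699 + 0.53425 + 0.48361) / 3 = 0.5883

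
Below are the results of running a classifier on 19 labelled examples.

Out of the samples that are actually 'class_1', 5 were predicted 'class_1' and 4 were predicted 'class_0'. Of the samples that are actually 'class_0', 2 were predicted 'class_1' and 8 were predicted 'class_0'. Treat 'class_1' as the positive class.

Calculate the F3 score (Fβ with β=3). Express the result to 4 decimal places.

Fβ = (1+β²)·TP / ((1+β²)·TP + β²·FN + FP), with β²=9
= 10·5 / (10·5 + 9·4 + 2) = 0.5682

0.5682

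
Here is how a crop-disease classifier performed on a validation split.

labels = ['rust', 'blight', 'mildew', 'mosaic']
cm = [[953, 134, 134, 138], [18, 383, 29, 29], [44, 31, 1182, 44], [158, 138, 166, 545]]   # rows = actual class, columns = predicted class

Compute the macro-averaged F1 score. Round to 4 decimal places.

Per-class F1 score (2·TP/(2·TP+FP+FN)):
  rust: TP=953, FP=18+44+158=220, FN=134+134+138=406 → 1906/2532 = 0.75276
  blight: TP=383, FP=134+31+138=303, FN=18+29+29=76 → 766/1145 = 0.66900
  mildew: TP=1182, FP=134+29+166=329, FN=44+31+44=119 → 2364/2812 = 0.84068
  mosaic: TP=545, FP=138+29+44=211, FN=158+138+166=462 → 1090/1763 = 0.61826
Macro-F1 score = mean = (0.75276 + 0.66900 + 0.84068 + 0.61826) / 4 = 0.7202

0.7202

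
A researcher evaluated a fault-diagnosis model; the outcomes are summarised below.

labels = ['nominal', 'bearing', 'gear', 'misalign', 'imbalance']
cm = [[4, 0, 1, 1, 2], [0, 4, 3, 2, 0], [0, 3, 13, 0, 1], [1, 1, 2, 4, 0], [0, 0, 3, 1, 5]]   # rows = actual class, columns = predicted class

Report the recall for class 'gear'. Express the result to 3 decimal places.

0.765

Take TP from the diagonal, FP from the rest of the 'gear' prediction marginal, FN from the rest of the 'gear' actual marginal.
recall = TP/(TP+FN).
gear: TP=13, FN=0+3+0+1=4 → 13/17 = 0.7647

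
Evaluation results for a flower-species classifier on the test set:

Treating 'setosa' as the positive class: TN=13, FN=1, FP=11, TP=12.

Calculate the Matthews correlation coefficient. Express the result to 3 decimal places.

MCC = (TP·TN − FP·FN) / √((TP+FP)(TP+FN)(TN+FP)(TN+FN))
Numerator = 12·13 − 11·1 = 145
Denominator = √(23·13·24·14) = √100464 = 316.9606
MCC = 145 / 316.9606 = 0.457

0.457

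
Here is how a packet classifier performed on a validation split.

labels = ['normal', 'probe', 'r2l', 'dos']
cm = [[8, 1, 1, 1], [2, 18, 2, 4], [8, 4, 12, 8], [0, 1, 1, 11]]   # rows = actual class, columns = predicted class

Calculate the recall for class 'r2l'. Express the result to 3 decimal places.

0.375

recall = TP/(TP+FN).
r2l: TP=12, FN=8+4+8=20 → 12/32 = 0.3750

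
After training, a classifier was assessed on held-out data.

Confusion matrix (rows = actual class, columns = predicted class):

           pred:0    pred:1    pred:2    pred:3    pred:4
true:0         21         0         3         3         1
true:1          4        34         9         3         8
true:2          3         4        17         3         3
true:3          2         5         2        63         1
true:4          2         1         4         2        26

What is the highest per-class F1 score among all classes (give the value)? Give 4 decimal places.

0.8571

Per-class F1 score (2·TP/(2·TP+FP+FN)):
  0: TP=21, FP=4+3+2+2=11, FN=0+3+3+1=7 → 42/60 = 0.70000
  1: TP=34, FP=0+4+5+1=10, FN=4+9+3+8=24 → 68/102 = 0.66667
  2: TP=17, FP=3+9+2+4=18, FN=3+4+3+3=13 → 34/65 = 0.52308
  3: TP=63, FP=3+3+3+2=11, FN=2+5+2+1=10 → 126/147 = 0.85714
  4: TP=26, FP=1+8+3+1=13, FN=2+1+4+2=9 → 52/74 = 0.70270
Highest is class '3' with F1 score = 0.8571.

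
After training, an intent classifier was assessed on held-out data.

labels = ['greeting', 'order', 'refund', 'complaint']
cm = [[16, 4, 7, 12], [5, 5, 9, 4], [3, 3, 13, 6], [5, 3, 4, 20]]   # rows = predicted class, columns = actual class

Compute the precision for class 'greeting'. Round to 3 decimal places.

0.410

One-vs-rest for 'greeting': TP = diagonal; FP = other classes predicted 'greeting'; FN = 'greeting' predicted as other.
precision = TP/(TP+FP).
greeting: TP=16, FP=4+7+12=23 → 16/39 = 0.4103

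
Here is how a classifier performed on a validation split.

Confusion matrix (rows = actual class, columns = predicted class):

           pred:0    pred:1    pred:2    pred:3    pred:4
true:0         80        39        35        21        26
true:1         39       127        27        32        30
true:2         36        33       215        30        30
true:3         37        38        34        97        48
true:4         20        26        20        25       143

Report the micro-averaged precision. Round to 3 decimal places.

Micro-averaging pools counts across classes: ΣTP=662, ΣFP=626, ΣFN=626.
Micro-precision = TP/(TP+FP) on pooled counts = 0.514 (equals overall accuracy in single-label multiclass).

0.514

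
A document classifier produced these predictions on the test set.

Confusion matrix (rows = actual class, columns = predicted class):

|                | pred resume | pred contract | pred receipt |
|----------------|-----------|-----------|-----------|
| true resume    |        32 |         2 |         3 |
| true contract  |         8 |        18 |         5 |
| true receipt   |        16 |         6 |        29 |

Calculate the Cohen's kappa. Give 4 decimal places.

0.4934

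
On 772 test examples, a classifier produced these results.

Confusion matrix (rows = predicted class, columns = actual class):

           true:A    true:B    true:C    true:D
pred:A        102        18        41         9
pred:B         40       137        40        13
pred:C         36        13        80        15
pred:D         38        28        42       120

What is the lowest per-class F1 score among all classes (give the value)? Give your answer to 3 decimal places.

Per-class F1 score (2·TP/(2·TP+FP+FN)):
  A: TP=102, FP=18+41+9=68, FN=40+36+38=114 → 204/386 = 0.5285
  B: TP=137, FP=40+40+13=93, FN=18+13+28=59 → 274/426 = 0.6432
  C: TP=80, FP=36+13+15=64, FN=41+40+42=123 → 160/347 = 0.4611
  D: TP=120, FP=38+28+42=108, FN=9+13+15=37 → 240/385 = 0.6234
Lowest is class 'C' with F1 score = 0.461.

0.461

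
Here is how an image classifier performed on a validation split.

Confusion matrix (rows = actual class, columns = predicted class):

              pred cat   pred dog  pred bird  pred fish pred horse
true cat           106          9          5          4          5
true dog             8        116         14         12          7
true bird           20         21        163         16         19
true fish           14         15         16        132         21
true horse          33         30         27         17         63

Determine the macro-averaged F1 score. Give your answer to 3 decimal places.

0.638

Per-class F1 score (2·TP/(2·TP+FP+FN)):
  cat: TP=106, FP=8+20+14+33=75, FN=9+5+4+5=23 → 212/310 = 0.6839
  dog: TP=116, FP=9+21+15+30=75, FN=8+14+12+7=41 → 232/348 = 0.6667
  bird: TP=163, FP=5+14+16+27=62, FN=20+21+16+19=76 → 326/464 = 0.7026
  fish: TP=132, FP=4+12+16+17=49, FN=14+15+16+21=66 → 264/379 = 0.6966
  horse: TP=63, FP=5+7+19+21=52, FN=33+30+27+17=107 → 126/285 = 0.4421
Macro-F1 score = mean = (0.6839 + 0.6667 + 0.7026 + 0.6966 + 0.4421) / 5 = 0.638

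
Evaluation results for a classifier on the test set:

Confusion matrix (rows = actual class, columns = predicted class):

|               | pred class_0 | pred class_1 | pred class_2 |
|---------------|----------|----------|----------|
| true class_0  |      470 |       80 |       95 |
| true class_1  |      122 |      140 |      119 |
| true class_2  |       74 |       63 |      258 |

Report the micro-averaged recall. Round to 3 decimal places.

Micro-averaging pools counts across classes: ΣTP=868, ΣFP=553, ΣFN=553.
Micro-recall = TP/(TP+FN) on pooled counts = 0.611 (equals overall accuracy in single-label multiclass).

0.611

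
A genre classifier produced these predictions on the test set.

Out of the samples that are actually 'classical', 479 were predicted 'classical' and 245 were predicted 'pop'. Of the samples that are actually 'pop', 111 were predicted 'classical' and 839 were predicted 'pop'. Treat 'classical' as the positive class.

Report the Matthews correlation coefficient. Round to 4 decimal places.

0.5649

MCC = (TP·TN − FP·FN) / √((TP+FP)(TP+FN)(TN+FP)(TN+FN))
Numerator = 479·839 − 111·245 = 374686
Denominator = √(590·724·950·1084) = √439889368000 = 663241.5608
MCC = 374686 / 663241.5608 = 0.5649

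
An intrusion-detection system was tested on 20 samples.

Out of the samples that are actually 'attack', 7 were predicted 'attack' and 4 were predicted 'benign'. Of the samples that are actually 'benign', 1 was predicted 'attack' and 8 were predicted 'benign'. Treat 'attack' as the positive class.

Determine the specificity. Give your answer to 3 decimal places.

Specificity = TN/(TN+FP) = 8/(8+1) = 0.889

0.889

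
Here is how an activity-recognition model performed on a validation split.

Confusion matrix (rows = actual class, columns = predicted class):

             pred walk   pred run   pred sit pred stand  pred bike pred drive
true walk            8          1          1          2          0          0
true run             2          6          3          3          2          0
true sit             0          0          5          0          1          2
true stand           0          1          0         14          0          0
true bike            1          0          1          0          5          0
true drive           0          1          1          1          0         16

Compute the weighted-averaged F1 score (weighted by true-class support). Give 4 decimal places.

Per-class F1 score (2·TP/(2·TP+FP+FN)):
  walk: TP=8, FP=2+0+0+1+0=3, FN=1+1+2+0+0=4 → 16/23 = 0.69565
  run: TP=6, FP=1+0+1+0+1=3, FN=2+3+3+2+0=10 → 12/25 = 0.48000
  sit: TP=5, FP=1+3+0+1+1=6, FN=0+0+0+1+2=3 → 10/19 = 0.52632
  stand: TP=14, FP=2+3+0+0+1=6, FN=0+1+0+0+0=1 → 28/35 = 0.80000
  bike: TP=5, FP=0+2+1+0+0=3, FN=1+0+1+0+0=2 → 10/15 = 0.66667
  drive: TP=16, FP=0+0+2+0+0=2, FN=0+1+1+1+0=3 → 32/37 = 0.86486
Weighted-F1 score = Σ (supportᵢ/N)·F1 scoreᵢ with N=77: (12/77)·0.69565 + (16/77)·0.48000 + (8/77)·0.52632 + (15/77)·0.80000 + (7/77)·0.66667 + (19/77)·0.86486 = 0.6927

0.6927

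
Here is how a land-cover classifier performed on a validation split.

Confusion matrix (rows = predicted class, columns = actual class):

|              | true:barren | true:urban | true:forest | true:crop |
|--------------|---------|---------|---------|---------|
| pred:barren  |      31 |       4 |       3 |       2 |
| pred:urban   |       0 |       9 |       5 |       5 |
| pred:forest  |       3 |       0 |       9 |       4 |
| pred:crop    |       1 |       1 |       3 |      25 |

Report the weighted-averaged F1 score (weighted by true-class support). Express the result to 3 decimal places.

0.703

Per-class F1 score (2·TP/(2·TP+FP+FN)):
  barren: TP=31, FP=4+3+2=9, FN=0+3+1=4 → 62/75 = 0.8267
  urban: TP=9, FP=0+5+5=10, FN=4+0+1=5 → 18/33 = 0.5455
  forest: TP=9, FP=3+0+4=7, FN=3+5+3=11 → 18/36 = 0.5000
  crop: TP=25, FP=1+1+3=5, FN=2+5+4=11 → 50/66 = 0.7576
Weighted-F1 score = Σ (supportᵢ/N)·F1 scoreᵢ with N=105: (35/105)·0.8267 + (14/105)·0.5455 + (20/105)·0.5000 + (36/105)·0.7576 = 0.703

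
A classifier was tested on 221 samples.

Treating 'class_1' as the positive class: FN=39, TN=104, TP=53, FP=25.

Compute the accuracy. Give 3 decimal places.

Accuracy = (TP+TN)/N = (53+104)/221 = 0.710

0.710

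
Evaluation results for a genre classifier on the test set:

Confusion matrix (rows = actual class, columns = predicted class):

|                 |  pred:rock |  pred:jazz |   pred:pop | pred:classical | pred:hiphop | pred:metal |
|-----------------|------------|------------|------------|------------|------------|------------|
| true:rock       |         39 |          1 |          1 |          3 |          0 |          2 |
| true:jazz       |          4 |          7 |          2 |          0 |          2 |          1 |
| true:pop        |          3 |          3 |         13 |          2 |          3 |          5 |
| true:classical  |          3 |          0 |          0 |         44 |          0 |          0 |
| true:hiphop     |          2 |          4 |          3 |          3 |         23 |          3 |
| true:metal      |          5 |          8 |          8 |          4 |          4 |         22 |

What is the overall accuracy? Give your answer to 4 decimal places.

Accuracy = trace / total = (39+7+13+44+23+22=148) / 227 = 148/227 = 0.6520

0.6520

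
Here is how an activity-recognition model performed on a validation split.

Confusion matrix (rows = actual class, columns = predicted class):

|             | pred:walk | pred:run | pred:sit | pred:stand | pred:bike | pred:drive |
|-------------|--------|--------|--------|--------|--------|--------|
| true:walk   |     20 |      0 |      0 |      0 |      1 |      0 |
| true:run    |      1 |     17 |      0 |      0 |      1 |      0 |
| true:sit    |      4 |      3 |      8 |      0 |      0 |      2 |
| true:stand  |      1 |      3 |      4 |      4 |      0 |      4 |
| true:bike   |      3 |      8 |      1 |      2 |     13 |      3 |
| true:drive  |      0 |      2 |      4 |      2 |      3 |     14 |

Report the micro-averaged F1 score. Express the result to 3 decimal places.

Micro-averaging pools counts across classes: ΣTP=76, ΣFP=52, ΣFN=52.
Micro-F1 score = 2·TP/(2·TP+FP+FN) on pooled counts = 0.594 (equals overall accuracy in single-label multiclass).

0.594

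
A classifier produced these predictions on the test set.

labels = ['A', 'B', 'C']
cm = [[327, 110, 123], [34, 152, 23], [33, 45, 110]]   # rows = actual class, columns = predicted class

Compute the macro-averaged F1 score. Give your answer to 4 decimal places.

0.5901

Per-class F1 score (2·TP/(2·TP+FP+FN)):
  A: TP=327, FP=34+33=67, FN=110+123=233 → 654/954 = 0.68553
  B: TP=152, FP=110+45=155, FN=34+23=57 → 304/516 = 0.58915
  C: TP=110, FP=123+23=146, FN=33+45=78 → 220/444 = 0.49550
Macro-F1 score = mean = (0.68553 + 0.58915 + 0.49550) / 3 = 0.5901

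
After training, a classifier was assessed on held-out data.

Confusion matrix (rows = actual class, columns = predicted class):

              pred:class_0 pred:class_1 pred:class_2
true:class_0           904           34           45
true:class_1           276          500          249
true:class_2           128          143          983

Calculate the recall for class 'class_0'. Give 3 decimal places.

recall = TP/(TP+FN).
class_0: TP=904, FN=34+45=79 → 904/983 = 0.9196

0.920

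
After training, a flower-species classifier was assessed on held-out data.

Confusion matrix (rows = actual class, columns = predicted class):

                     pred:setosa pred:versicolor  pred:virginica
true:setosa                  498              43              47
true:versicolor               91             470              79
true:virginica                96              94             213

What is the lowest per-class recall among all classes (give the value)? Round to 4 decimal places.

0.5285

Per-class recall (TP/(TP+FN)):
  setosa: TP=498, FN=43+47=90 → 498/588 = 0.84694
  versicolor: TP=470, FN=91+79=170 → 470/640 = 0.73438
  virginica: TP=213, FN=96+94=190 → 213/403 = 0.52854
Lowest is class 'virginica' with recall = 0.5285.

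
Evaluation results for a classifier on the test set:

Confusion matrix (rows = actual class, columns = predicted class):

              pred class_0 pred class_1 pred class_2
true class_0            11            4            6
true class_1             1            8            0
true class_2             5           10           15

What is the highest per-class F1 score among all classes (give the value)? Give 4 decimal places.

0.5882

Per-class F1 score (2·TP/(2·TP+FP+FN)):
  class_0: TP=11, FP=1+5=6, FN=4+6=10 → 22/38 = 0.57895
  class_1: TP=8, FP=4+10=14, FN=1+0=1 → 16/31 = 0.51613
  class_2: TP=15, FP=6+0=6, FN=5+10=15 → 30/51 = 0.58824
Highest is class 'class_2' with F1 score = 0.5882.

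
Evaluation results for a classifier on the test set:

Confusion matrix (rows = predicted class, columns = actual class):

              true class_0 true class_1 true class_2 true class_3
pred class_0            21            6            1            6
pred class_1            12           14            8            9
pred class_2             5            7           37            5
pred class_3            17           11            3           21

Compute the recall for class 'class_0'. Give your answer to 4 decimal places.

One-vs-rest for 'class_0': TP = diagonal; FP = other classes predicted 'class_0'; FN = 'class_0' predicted as other.
recall = TP/(TP+FN).
class_0: TP=21, FN=12+5+17=34 → 21/55 = 0.38182

0.3818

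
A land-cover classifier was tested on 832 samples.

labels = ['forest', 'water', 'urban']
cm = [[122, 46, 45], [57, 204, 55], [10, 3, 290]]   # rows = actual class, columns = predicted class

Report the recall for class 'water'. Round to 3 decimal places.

0.646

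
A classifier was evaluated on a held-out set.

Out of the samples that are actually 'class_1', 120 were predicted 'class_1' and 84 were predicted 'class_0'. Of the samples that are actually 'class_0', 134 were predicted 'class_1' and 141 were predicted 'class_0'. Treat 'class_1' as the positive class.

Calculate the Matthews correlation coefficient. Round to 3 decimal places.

MCC = (TP·TN − FP·FN) / √((TP+FP)(TP+FN)(TN+FP)(TN+FN))
Numerator = 120·141 − 134·84 = 5664
Denominator = √(254·204·275·225) = √3206115000 = 56622.5662
MCC = 5664 / 56622.5662 = 0.100

0.100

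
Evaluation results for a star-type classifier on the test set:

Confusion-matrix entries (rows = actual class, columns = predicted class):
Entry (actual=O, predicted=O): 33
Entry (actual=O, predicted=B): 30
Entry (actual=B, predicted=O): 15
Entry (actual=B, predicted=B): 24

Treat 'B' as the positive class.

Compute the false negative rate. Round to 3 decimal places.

FNR = FN/(FN+TP) = 15/(15+24) = 0.385

0.385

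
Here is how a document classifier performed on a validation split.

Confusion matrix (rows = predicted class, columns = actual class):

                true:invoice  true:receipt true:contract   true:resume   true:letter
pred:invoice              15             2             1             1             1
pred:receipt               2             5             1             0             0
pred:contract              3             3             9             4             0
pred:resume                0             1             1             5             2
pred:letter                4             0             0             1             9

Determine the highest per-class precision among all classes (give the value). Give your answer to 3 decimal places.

Per-class precision (TP/(TP+FP)):
  invoice: TP=15, FP=2+1+1+1=5 → 15/20 = 0.7500
  receipt: TP=5, FP=2+1+0+0=3 → 5/8 = 0.6250
  contract: TP=9, FP=3+3+4+0=10 → 9/19 = 0.4737
  resume: TP=5, FP=0+1+1+2=4 → 5/9 = 0.5556
  letter: TP=9, FP=4+0+0+1=5 → 9/14 = 0.6429
Highest is class 'invoice' with precision = 0.750.

0.750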